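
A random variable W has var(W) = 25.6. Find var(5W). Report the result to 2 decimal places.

var(5W) = (5)²·var(W) = 25·25.6 = 640

640.00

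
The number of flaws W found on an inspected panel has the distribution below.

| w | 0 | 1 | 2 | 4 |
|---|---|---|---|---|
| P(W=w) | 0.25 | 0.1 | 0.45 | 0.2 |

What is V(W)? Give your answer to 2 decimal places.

1.86

E[W] = (0)(0.25) + (1)(0.1) + (2)(0.45) + (4)(0.2) = 1.8
E[W²] = (0)²(0.25) + (1)²(0.1) + (2)²(0.45) + (4)²(0.2) = 5.1
V(W) = E[W²] − (E[W])² = 5.1 − (1.8)² = 1.86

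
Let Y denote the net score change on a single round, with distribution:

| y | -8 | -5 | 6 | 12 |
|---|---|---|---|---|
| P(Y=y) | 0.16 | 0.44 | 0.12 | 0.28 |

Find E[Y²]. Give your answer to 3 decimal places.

E[Y²] = (-8)²(0.16) + (-5)²(0.44) + (6)²(0.12) + (12)²(0.28) = 65.88

65.880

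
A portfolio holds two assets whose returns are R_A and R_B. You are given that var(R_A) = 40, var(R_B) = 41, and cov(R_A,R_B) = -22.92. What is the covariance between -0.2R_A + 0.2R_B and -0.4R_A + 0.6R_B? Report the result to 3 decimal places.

12.704

cov(-0.2R_A + 0.2R_B, -0.4R_A + 0.6R_B) = (-0.2)(-0.4)var(R_A) + (0.2)(0.6)var(R_B) + [(-0.2)(0.6) + (0.2)(-0.4)]cov(R_A,R_B)
= 0.08·40 + 0.12·41 + -0.2·-22.92 = 12.704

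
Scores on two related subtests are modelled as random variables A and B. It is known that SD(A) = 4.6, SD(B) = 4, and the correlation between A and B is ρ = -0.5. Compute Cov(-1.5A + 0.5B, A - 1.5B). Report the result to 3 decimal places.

-69.040

Var(A) = (4.6)² = 21.16;  Var(B) = (4)² = 16
Cov(A,B) = ρ·SD(A)·SD(B) = -0.5·4.6·4 = -9.2
Cov(-1.5A + 0.5B, A - 1.5B) = (-1.5)(1)Var(A) + (0.5)(-1.5)Var(B) + [(-1.5)(-1.5) + (0.5)(1)]Cov(A,B)
= -1.5·21.16 + -0.75·16 + 2.75·-9.2 = -69.04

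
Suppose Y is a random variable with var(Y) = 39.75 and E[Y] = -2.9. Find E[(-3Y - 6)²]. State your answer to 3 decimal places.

365.040

E[-3Y - 6] = -3·-2.9 − 6 = 2.7
var(-3Y - 6) = (-3)²·39.75 = 357.75
E[(-3Y - 6)²] = var((-3Y - 6)) + (E[(-3Y - 6)])² = 357.75 + (2.7)² = 365.04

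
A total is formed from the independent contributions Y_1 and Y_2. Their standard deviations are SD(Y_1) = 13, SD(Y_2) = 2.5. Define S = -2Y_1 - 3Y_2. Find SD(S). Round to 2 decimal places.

27.06

Var(Y_1) = 169, Var(Y_2) = 6.25
By independence, Var(S) = (-2)²Var(Y_1) + (-3)²Var(Y_2)
= (-2)²·169 + (-3)²·6.25 = 732.25
SD(S) = √732.25 ≈ 27.06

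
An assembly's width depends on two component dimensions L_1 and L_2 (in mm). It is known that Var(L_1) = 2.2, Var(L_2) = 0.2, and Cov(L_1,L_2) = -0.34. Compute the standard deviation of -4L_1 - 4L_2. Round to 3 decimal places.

5.246

Var(-4L_1 - 4L_2) = (-4)²·Var(L_1) + (-4)²·Var(L_2) + 2·(-4)·(-4)·Cov(L_1,L_2)
= 16·2.2 + 16·0.2 + 32·-0.34 = 27.52
SD(-4L_1 - 4L_2) = √27.52 ≈ 5.246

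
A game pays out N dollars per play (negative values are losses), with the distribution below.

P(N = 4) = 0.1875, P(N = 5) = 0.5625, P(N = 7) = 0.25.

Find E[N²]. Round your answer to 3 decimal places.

29.313

E[N²] = (4)²(0.1875) + (5)²(0.5625) + (7)²(0.25) = 29.3125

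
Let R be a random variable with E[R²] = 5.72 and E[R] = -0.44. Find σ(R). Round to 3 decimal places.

2.351

Var(R) = 5.72 − (-0.44)² = 5.5264
σ(R) = √5.5264 ≈ 2.351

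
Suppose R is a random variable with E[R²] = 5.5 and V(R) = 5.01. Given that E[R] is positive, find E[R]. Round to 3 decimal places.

0.700

(E[R])² = E[R²] − V(R) = 5.5 − 5.01 = 0.49
E[R] = √0.49 = 0.7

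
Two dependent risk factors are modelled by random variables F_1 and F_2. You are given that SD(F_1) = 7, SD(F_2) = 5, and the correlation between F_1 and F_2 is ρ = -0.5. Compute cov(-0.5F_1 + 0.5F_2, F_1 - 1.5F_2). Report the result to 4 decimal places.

-65.1250

var(F_1) = (7)² = 49;  var(F_2) = (5)² = 25
cov(F_1,F_2) = ρ·SD(F_1)·SD(F_2) = -0.5·7·5 = -17.5
cov(-0.5F_1 + 0.5F_2, F_1 - 1.5F_2) = (-0.5)(1)var(F_1) + (0.5)(-1.5)var(F_2) + [(-0.5)(-1.5) + (0.5)(1)]cov(F_1,F_2)
= -0.5·49 + -0.75·25 + 1.25·-17.5 = -65.125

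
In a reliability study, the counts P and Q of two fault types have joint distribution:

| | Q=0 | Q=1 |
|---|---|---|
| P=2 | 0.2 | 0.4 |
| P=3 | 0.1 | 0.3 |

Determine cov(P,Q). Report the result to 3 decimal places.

0.020

E[P] = 2.4,  E[Q] = 0.7
E[PQ] = 1.7
cov(P,Q) = E[PQ] − E[P]E[Q] = 1.7 − (2.4)(0.7) = 0.02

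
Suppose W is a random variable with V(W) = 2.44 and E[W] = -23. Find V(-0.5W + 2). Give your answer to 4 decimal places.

V(-0.5W + 2) = (-0.5)²·V(W) = 0.25·2.44 = 0.61

0.6100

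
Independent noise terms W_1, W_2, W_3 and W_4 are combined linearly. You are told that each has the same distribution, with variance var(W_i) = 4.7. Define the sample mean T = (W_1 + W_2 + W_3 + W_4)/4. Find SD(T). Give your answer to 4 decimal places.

1.0840

By independence, var(T) = (0.25)²var(W_1) + (0.25)²var(W_2) + (0.25)²var(W_3) + (0.25)²var(W_4)
= (0.25)²·4.7 + (0.25)²·4.7 + (0.25)²·4.7 + (0.25)²·4.7 = 1.175
SD(T) = √1.175 ≈ 1.0840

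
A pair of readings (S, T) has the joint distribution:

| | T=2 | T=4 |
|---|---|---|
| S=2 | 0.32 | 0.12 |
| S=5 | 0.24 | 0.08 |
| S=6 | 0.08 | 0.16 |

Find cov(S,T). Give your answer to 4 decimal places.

0.3776

E[S] = 3.92,  E[T] = 2.72
E[ST] = 11.04
cov(S,T) = E[ST] − E[S]E[T] = 11.04 − (3.92)(2.72) = 0.3776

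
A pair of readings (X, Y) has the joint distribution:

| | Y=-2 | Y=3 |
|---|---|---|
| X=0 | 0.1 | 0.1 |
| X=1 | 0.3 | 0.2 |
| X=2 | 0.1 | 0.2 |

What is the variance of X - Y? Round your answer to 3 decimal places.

E[X] = 1.1,  E[Y] = 0.5,  E[XY] = 0.8
V(X) = 1.7 − (1.1)² = 0.49;  V(Y) = 6.5 − (0.5)² = 6.25
Cov(X,Y) = 0.8 − (1.1)(0.5) = 0.25
V(X - Y) = (1)²·0.49 + (-1)²·6.25 + 2·(1)·(-1)·0.25 = 6.24

6.240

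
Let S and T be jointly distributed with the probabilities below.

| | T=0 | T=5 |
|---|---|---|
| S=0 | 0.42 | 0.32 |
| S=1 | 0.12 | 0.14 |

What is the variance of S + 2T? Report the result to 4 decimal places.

25.4404

E[S] = 0.26,  E[T] = 2.3,  E[ST] = 0.7
var(S) = 0.26 − (0.26)² = 0.1924;  var(T) = 11.5 − (2.3)² = 6.21
cov(S,T) = 0.7 − (0.26)(2.3) = 0.102
var(S + 2T) = (1)²·0.1924 + (2)²·6.21 + 2·(1)·(2)·0.102 = 25.4404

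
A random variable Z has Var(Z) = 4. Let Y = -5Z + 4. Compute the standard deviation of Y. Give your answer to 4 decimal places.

10.0000

Var(-5Z + 4) = (-5)²·4 = 100
SD(Y) = √100 ≈ 10.0000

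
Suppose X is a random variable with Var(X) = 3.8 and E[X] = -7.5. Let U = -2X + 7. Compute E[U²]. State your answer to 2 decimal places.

499.20

E[-2X + 7] = -2·-7.5 + 7 = 22
Var(-2X + 7) = (-2)²·3.8 = 15.2
E[U²] = Var(U) + (E[U])² = 15.2 + (22)² = 499.2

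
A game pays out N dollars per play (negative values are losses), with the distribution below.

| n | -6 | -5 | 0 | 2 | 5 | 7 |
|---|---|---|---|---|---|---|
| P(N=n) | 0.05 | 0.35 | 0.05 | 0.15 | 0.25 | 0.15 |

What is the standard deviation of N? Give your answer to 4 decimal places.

4.9444

E[N] = (-6)(0.05) + (-5)(0.35) + (0)(0.05) + (2)(0.15) + (5)(0.25) + (7)(0.15) = 0.55
E[N²] = (-6)²(0.05) + (-5)²(0.35) + (0)²(0.05) + (2)²(0.15) + (5)²(0.25) + (7)²(0.15) = 24.75
Var(N) = E[N²] − (E[N])² = 24.75 − (0.55)² = 24.4475
sd(N) = √24.4475 ≈ 4.9444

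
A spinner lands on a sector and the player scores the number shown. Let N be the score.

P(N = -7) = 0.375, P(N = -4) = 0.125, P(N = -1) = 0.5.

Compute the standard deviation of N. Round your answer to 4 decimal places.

2.7811

E[N] = (-7)(0.375) + (-4)(0.125) + (-1)(0.5) = -3.625
E[N²] = (-7)²(0.375) + (-4)²(0.125) + (-1)²(0.5) = 20.875
Var(N) = E[N²] − (E[N])² = 20.875 − (-3.625)² = 7.734375
sd(N) = √7.734375 ≈ 2.7811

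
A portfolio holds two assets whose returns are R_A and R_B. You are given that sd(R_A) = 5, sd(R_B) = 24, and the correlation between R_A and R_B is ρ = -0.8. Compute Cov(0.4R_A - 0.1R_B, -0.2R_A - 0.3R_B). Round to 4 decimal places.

24.8800

var(R_A) = (5)² = 25;  var(R_B) = (24)² = 576
Cov(R_A,R_B) = ρ·sd(R_A)·sd(R_B) = -0.8·5·24 = -96
Cov(0.4R_A - 0.1R_B, -0.2R_A - 0.3R_B) = (0.4)(-0.2)var(R_A) + (-0.1)(-0.3)var(R_B) + [(0.4)(-0.3) + (-0.1)(-0.2)]Cov(R_A,R_B)
= -0.08·25 + 0.03·576 + -0.1·-96 = 24.88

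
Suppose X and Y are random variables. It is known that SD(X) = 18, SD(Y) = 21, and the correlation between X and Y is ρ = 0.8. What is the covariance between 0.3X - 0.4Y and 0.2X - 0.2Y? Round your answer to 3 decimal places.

12.384

Var(X) = (18)² = 324;  Var(Y) = (21)² = 441
Cov(X,Y) = ρ·SD(X)·SD(Y) = 0.8·18·21 = 302.4
Cov(0.3X - 0.4Y, 0.2X - 0.2Y) = (0.3)(0.2)Var(X) + (-0.4)(-0.2)Var(Y) + [(0.3)(-0.2) + (-0.4)(0.2)]Cov(X,Y)
= 0.06·324 + 0.08·441 + -0.14·302.4 = 12.384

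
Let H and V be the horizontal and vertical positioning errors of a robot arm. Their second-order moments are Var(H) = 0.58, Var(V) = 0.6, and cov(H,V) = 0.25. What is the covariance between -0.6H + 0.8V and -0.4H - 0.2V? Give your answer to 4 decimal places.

cov(-0.6H + 0.8V, -0.4H - 0.2V) = (-0.6)(-0.4)Var(H) + (0.8)(-0.2)Var(V) + [(-0.6)(-0.2) + (0.8)(-0.4)]cov(H,V)
= 0.24·0.58 + -0.16·0.6 + -0.2·0.25 = -0.0068

-0.0068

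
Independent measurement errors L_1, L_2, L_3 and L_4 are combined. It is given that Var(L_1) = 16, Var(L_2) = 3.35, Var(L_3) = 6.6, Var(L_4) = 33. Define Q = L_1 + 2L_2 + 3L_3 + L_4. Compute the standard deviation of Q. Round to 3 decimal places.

By independence, Var(Q) = (1)²Var(L_1) + (2)²Var(L_2) + (3)²Var(L_3) + (1)²Var(L_4)
= (1)²·16 + (2)²·3.35 + (3)²·6.6 + (1)²·33 = 121.8
SD(Q) = √121.8 ≈ 11.036

11.036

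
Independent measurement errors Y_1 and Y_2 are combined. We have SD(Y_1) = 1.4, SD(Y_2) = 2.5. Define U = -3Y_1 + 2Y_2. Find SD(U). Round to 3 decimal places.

6.530

Var(Y_1) = 1.96, Var(Y_2) = 6.25
By independence, Var(U) = (-3)²Var(Y_1) + (2)²Var(Y_2)
= (-3)²·1.96 + (2)²·6.25 = 42.64
SD(U) = √42.64 ≈ 6.530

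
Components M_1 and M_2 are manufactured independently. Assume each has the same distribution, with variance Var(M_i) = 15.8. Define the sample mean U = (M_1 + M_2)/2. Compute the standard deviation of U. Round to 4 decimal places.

By independence, Var(U) = (0.5)²Var(M_1) + (0.5)²Var(M_2)
= (0.5)²·15.8 + (0.5)²·15.8 = 7.9
SD(U) = √7.9 ≈ 2.8107

2.8107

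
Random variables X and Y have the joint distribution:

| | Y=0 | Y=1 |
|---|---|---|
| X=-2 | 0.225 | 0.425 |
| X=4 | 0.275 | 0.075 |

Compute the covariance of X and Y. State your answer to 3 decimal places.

E[X] = 0.1,  E[Y] = 0.5
E[XY] = -0.55
cov(X,Y) = E[XY] − E[X]E[Y] = -0.55 − (0.1)(0.5) = -0.6

-0.600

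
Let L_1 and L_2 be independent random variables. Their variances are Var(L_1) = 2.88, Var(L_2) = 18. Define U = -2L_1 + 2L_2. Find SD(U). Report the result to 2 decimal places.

By independence, Var(U) = (-2)²Var(L_1) + (2)²Var(L_2)
= (-2)²·2.88 + (2)²·18 = 83.52
SD(U) = √83.52 ≈ 9.14

9.14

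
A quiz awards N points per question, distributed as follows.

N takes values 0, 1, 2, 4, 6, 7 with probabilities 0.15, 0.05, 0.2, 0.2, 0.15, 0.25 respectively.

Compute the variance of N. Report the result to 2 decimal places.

6.49

E[N] = (0)(0.15) + (1)(0.05) + (2)(0.2) + (4)(0.2) + (6)(0.15) + (7)(0.25) = 3.9
E[N²] = (0)²(0.15) + (1)²(0.05) + (2)²(0.2) + (4)²(0.2) + (6)²(0.15) + (7)²(0.25) = 21.7
Var(N) = E[N²] − (E[N])² = 21.7 − (3.9)² = 6.49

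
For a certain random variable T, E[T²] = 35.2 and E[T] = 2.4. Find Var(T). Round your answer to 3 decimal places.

29.440

Var(T) = 35.2 − (2.4)² = 29.44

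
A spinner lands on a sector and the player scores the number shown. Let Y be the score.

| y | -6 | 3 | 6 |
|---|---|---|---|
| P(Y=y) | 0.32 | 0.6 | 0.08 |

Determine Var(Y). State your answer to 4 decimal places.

E[Y] = (-6)(0.32) + (3)(0.6) + (6)(0.08) = 0.36
E[Y²] = (-6)²(0.32) + (3)²(0.6) + (6)²(0.08) = 19.8
Var(Y) = E[Y²] − (E[Y])² = 19.8 − (0.36)² = 19.6704

19.6704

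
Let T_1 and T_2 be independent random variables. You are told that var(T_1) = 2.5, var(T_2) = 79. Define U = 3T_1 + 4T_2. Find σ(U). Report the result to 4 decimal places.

35.8678

By independence, var(U) = (3)²var(T_1) + (4)²var(T_2)
= (3)²·2.5 + (4)²·79 = 1286.5
σ(U) = √1286.5 ≈ 35.8678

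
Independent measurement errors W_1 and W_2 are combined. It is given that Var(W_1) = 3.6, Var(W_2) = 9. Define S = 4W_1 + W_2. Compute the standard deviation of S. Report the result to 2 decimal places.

8.16

By independence, Var(S) = (4)²Var(W_1) + (1)²Var(W_2)
= (4)²·3.6 + (1)²·9 = 66.6
σ(S) = √66.6 ≈ 8.16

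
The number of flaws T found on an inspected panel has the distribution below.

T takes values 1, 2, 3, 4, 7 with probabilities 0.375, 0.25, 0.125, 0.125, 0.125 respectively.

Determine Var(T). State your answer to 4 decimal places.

3.7344

E[T] = (1)(0.375) + (2)(0.25) + (3)(0.125) + (4)(0.125) + (7)(0.125) = 2.625
E[T²] = (1)²(0.375) + (2)²(0.25) + (3)²(0.125) + (4)²(0.125) + (7)²(0.125) = 10.625
Var(T) = E[T²] − (E[T])² = 10.625 − (2.625)² = 3.734375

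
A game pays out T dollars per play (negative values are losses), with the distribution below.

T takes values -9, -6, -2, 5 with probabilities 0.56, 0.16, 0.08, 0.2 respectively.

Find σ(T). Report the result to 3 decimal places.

E[T] = (-9)(0.56) + (-6)(0.16) + (-2)(0.08) + (5)(0.2) = -5.16
E[T²] = (-9)²(0.56) + (-6)²(0.16) + (-2)²(0.08) + (5)²(0.2) = 56.44
V(T) = E[T²] − (E[T])² = 56.44 − (-5.16)² = 29.8144
σ(T) = √29.8144 ≈ 5.460

5.460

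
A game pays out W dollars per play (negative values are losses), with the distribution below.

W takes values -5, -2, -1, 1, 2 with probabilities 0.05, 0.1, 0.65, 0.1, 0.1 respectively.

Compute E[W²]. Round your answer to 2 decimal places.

E[W²] = (-5)²(0.05) + (-2)²(0.1) + (-1)²(0.65) + (1)²(0.1) + (2)²(0.1) = 2.8

2.80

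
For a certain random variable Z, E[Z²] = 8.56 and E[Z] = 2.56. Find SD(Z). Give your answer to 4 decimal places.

1.4165

var(Z) = 8.56 − (2.56)² = 2.0064
SD(Z) = √2.0064 ≈ 1.4165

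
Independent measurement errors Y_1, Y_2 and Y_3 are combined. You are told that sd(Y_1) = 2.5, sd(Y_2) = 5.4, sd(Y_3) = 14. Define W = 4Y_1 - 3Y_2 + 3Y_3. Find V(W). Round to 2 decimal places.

2126.44

V(Y_1) = 6.25, V(Y_2) = 29.16, V(Y_3) = 196
By independence, V(W) = (4)²V(Y_1) + (-3)²V(Y_2) + (3)²V(Y_3)
= (4)²·6.25 + (-3)²·29.16 + (3)²·196 = 2126.44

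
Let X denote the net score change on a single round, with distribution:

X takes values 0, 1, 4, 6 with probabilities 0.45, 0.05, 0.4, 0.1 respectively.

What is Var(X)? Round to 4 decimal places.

4.9875

E[X] = (0)(0.45) + (1)(0.05) + (4)(0.4) + (6)(0.1) = 2.25
E[X²] = (0)²(0.45) + (1)²(0.05) + (4)²(0.4) + (6)²(0.1) = 10.05
Var(X) = E[X²] − (E[X])² = 10.05 − (2.25)² = 4.9875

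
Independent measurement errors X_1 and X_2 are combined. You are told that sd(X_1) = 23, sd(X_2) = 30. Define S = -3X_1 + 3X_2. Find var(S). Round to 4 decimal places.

12861.0000

var(X_1) = 529, var(X_2) = 900
By independence, var(S) = (-3)²var(X_1) + (3)²var(X_2)
= (-3)²·529 + (3)²·900 = 12861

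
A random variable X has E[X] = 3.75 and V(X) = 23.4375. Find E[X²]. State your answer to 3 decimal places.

E[X²] = V(X) + (E[X])² = 23.4375 + (3.75)² = 37.5

37.500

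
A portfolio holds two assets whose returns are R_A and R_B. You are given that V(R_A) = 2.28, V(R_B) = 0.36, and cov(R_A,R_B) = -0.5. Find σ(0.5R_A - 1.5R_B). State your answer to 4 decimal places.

V(0.5R_A - 1.5R_B) = (0.5)²·V(R_A) + (-1.5)²·V(R_B) + 2·(0.5)·(-1.5)·cov(R_A,R_B)
= 0.25·2.28 + 2.25·0.36 + -1.5·-0.5 = 2.13
σ(0.5R_A - 1.5R_B) = √2.13 ≈ 1.4595

1.4595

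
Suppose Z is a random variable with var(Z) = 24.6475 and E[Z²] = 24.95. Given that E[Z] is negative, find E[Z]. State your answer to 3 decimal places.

-0.550

(E[Z])² = E[Z²] − var(Z) = 24.95 − 24.6475 = 0.3025
E[Z] = −√0.3025 = -0.55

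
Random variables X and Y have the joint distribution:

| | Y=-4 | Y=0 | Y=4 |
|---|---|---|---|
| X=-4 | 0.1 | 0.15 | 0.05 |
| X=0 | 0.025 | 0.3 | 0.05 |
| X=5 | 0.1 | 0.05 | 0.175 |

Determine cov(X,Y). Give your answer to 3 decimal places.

2.215

E[X] = 0.425,  E[Y] = 0.2
E[XY] = 2.3
cov(X,Y) = E[XY] − E[X]E[Y] = 2.3 − (0.425)(0.2) = 2.215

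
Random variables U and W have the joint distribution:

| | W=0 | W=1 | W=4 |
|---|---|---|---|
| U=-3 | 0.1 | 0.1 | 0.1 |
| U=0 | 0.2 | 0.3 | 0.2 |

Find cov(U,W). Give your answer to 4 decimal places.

E[U] = -0.9,  E[W] = 1.6
E[UW] = -1.5
cov(U,W) = E[UW] − E[U]E[W] = -1.5 − (-0.9)(1.6) = -0.06

-0.0600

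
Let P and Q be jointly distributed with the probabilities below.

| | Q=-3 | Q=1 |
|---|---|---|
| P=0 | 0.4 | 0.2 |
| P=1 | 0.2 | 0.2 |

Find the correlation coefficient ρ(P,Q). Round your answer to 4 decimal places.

E[P] = 0.4,  E[Q] = -1.4
E[PQ] = -0.4
Cov(P,Q) = E[PQ] − E[P]E[Q] = -0.4 − (0.4)(-1.4) = 0.16
var(P) = 0.24,  var(Q) = 3.84
ρ = 0.16 / √(0.24·3.84) ≈ 0.1667

0.1667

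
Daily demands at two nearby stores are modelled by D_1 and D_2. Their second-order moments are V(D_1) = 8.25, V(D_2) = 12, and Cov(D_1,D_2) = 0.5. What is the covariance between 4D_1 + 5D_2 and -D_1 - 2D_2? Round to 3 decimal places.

Cov(4D_1 + 5D_2, -D_1 - 2D_2) = (4)(-1)V(D_1) + (5)(-2)V(D_2) + [(4)(-2) + (5)(-1)]Cov(D_1,D_2)
= -4·8.25 + -10·12 + -13·0.5 = -159.5

-159.500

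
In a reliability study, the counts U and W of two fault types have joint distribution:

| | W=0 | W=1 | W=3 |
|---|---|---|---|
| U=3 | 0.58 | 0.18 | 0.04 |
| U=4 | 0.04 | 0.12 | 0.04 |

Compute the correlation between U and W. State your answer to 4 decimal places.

E[U] = 3.2,  E[W] = 0.54
E[UW] = 1.86
Cov(U,W) = E[UW] − E[U]E[W] = 1.86 − (3.2)(0.54) = 0.132
V(U) = 0.16,  V(W) = 0.7284
ρ = 0.132 / √(0.16·0.7284) ≈ 0.3867

0.3867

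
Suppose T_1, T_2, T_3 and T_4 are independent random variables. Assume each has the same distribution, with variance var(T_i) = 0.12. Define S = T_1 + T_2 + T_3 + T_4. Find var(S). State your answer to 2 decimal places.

0.48

By independence, var(S) = (1)²var(T_1) + (1)²var(T_2) + (1)²var(T_3) + (1)²var(T_4)
= (1)²·0.12 + (1)²·0.12 + (1)²·0.12 + (1)²·0.12 = 0.48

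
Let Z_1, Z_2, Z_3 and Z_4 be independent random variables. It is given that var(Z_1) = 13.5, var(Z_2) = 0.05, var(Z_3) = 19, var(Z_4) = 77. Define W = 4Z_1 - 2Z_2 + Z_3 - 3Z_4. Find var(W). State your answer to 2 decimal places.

928.20

By independence, var(W) = (4)²var(Z_1) + (-2)²var(Z_2) + (1)²var(Z_3) + (-3)²var(Z_4)
= (4)²·13.5 + (-2)²·0.05 + (1)²·19 + (-3)²·77 = 928.2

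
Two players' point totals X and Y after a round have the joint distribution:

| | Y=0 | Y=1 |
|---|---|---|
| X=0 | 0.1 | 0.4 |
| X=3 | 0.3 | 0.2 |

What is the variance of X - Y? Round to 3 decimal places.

3.090

E[X] = 1.5,  E[Y] = 0.6,  E[XY] = 0.6
Var(X) = 4.5 − (1.5)² = 2.25;  Var(Y) = 0.6 − (0.6)² = 0.24
cov(X,Y) = 0.6 − (1.5)(0.6) = -0.3
Var(X - Y) = (1)²·2.25 + (-1)²·0.24 + 2·(1)·(-1)·-0.3 = 3.09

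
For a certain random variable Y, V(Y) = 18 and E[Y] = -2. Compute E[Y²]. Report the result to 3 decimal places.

22.000

E[Y²] = V(Y) + (E[Y])² = 18 + (-2)² = 22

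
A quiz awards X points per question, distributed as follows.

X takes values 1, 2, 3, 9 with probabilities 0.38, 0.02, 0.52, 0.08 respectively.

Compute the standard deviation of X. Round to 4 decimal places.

2.0809

E[X] = (1)(0.38) + (2)(0.02) + (3)(0.52) + (9)(0.08) = 2.7
E[X²] = (1)²(0.38) + (2)²(0.02) + (3)²(0.52) + (9)²(0.08) = 11.62
Var(X) = E[X²] − (E[X])² = 11.62 − (2.7)² = 4.33
σ(X) = √4.33 ≈ 2.0809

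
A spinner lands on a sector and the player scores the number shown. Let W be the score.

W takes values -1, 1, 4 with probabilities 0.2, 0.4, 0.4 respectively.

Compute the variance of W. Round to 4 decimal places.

3.7600

E[W] = (-1)(0.2) + (1)(0.4) + (4)(0.4) = 1.8
E[W²] = (-1)²(0.2) + (1)²(0.4) + (4)²(0.4) = 7
V(W) = E[W²] − (E[W])² = 7 − (1.8)² = 3.76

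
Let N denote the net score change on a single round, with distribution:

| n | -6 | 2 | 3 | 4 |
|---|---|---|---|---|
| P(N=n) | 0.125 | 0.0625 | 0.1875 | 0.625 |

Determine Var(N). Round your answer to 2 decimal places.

10.50

E[N] = (-6)(0.125) + (2)(0.0625) + (3)(0.1875) + (4)(0.625) = 2.4375
E[N²] = (-6)²(0.125) + (2)²(0.0625) + (3)²(0.1875) + (4)²(0.625) = 16.4375
Var(N) = E[N²] − (E[N])² = 16.4375 − (2.4375)² = 10.49609375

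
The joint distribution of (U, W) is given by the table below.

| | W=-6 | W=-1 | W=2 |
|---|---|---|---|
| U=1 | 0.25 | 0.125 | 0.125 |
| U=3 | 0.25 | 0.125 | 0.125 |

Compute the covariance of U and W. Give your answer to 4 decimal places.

0.0000

E[U] = 2,  E[W] = -2.75
E[UW] = -5.5
cov(U,W) = E[UW] − E[U]E[W] = -5.5 − (2)(-2.75) = 0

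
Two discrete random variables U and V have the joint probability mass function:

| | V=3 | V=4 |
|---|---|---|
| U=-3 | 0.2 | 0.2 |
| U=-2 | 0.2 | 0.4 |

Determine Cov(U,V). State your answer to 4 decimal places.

E[U] = -2.4,  E[V] = 3.6
E[UV] = -8.6
Cov(U,V) = E[UV] − E[U]E[V] = -8.6 − (-2.4)(3.6) = 0.04

0.0400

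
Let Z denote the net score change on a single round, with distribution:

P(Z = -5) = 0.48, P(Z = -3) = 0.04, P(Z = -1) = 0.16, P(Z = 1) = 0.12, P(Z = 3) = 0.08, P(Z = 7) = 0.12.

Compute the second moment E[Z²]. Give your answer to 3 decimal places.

E[Z²] = (-5)²(0.48) + (-3)²(0.04) + (-1)²(0.16) + (1)²(0.12) + (3)²(0.08) + (7)²(0.12) = 19.24

19.240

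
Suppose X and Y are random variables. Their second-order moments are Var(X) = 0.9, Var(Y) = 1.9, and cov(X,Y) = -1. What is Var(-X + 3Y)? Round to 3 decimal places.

24.000

Var(-X + 3Y) = (-1)²·Var(X) + (3)²·Var(Y) + 2·(-1)·(3)·cov(X,Y)
= 1·0.9 + 9·1.9 + -6·-1 = 24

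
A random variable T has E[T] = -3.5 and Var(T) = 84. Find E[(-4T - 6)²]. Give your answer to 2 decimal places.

E[-4T - 6] = -4·-3.5 − 6 = 8
Var(-4T - 6) = (-4)²·84 = 1344
E[(-4T - 6)²] = Var((-4T - 6)) + (E[(-4T - 6)])² = 1344 + (8)² = 1408

1408.00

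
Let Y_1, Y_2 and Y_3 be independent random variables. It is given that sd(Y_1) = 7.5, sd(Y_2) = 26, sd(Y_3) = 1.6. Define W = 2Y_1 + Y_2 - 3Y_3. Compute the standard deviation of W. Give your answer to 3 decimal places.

30.398

Var(Y_1) = 56.25, Var(Y_2) = 676, Var(Y_3) = 2.56
By independence, Var(W) = (2)²Var(Y_1) + (1)²Var(Y_2) + (-3)²Var(Y_3)
= (2)²·56.25 + (1)²·676 + (-3)²·2.56 = 924.04
sd(W) = √924.04 ≈ 30.398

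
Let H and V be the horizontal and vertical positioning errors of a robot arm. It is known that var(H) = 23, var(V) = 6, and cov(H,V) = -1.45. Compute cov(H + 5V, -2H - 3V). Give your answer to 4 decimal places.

-117.1500

cov(H + 5V, -2H - 3V) = (1)(-2)var(H) + (5)(-3)var(V) + [(1)(-3) + (5)(-2)]cov(H,V)
= -2·23 + -15·6 + -13·-1.45 = -117.15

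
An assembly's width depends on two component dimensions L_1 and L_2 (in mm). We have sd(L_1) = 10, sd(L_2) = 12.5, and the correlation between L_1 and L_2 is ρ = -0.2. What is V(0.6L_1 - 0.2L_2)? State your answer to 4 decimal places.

48.2500

V(L_1) = (10)² = 100;  V(L_2) = (12.5)² = 156.25
Cov(L_1,L_2) = ρ·sd(L_1)·sd(L_2) = -0.2·10·12.5 = -25
V(0.6L_1 - 0.2L_2) = (0.6)²·V(L_1) + (-0.2)²·V(L_2) + 2·(0.6)·(-0.2)·Cov(L_1,L_2)
= 0.36·100 + 0.04·156.25 + -0.24·-25 = 48.25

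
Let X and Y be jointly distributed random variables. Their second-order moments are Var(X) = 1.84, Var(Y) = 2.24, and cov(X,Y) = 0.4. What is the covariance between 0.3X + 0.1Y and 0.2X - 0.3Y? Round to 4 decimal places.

0.0152

cov(0.3X + 0.1Y, 0.2X - 0.3Y) = (0.3)(0.2)Var(X) + (0.1)(-0.3)Var(Y) + [(0.3)(-0.3) + (0.1)(0.2)]cov(X,Y)
= 0.06·1.84 + -0.03·2.24 + -0.07·0.4 = 0.0152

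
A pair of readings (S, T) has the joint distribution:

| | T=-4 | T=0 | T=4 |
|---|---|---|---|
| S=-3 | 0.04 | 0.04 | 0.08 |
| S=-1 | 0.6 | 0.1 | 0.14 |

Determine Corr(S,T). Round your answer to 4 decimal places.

-0.3537

E[S] = -1.32,  E[T] = -1.68
E[ST] = 1.36
Cov(S,T) = E[ST] − E[S]E[T] = 1.36 − (-1.32)(-1.68) = -0.8576
V(S) = 0.5376,  V(T) = 10.9376
ρ = -0.8576 / √(0.5376·10.9376) ≈ -0.3537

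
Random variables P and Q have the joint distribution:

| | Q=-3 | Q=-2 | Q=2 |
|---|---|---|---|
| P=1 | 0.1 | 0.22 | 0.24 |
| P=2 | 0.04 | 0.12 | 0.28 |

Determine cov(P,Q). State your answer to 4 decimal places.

E[P] = 1.44,  E[Q] = -0.06
E[PQ] = 0.14
cov(P,Q) = E[PQ] − E[P]E[Q] = 0.14 − (1.44)(-0.06) = 0.2264

0.2264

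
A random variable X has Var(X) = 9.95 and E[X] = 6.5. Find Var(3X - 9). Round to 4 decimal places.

89.5500

Var(3X - 9) = (3)²·Var(X) = 9·9.95 = 89.55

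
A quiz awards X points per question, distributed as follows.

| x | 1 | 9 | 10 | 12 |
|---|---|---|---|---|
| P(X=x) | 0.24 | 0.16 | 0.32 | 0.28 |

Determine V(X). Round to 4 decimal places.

E[X] = (1)(0.24) + (9)(0.16) + (10)(0.32) + (12)(0.28) = 8.24
E[X²] = (1)²(0.24) + (9)²(0.16) + (10)²(0.32) + (12)²(0.28) = 85.52
V(X) = E[X²] − (E[X])² = 85.52 − (8.24)² = 17.6224

17.6224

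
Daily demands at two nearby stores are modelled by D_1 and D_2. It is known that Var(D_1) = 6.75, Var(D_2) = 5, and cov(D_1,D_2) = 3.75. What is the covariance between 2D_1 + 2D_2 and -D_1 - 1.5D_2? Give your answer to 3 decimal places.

cov(2D_1 + 2D_2, -D_1 - 1.5D_2) = (2)(-1)Var(D_1) + (2)(-1.5)Var(D_2) + [(2)(-1.5) + (2)(-1)]cov(D_1,D_2)
= -2·6.75 + -3·5 + -5·3.75 = -47.25

-47.250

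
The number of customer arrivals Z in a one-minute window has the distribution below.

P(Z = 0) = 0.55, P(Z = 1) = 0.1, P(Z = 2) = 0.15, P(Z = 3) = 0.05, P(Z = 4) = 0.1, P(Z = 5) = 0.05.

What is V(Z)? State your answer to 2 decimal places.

2.56

E[Z] = (0)(0.55) + (1)(0.1) + (2)(0.15) + (3)(0.05) + (4)(0.1) + (5)(0.05) = 1.2
E[Z²] = (0)²(0.55) + (1)²(0.1) + (2)²(0.15) + (3)²(0.05) + (4)²(0.1) + (5)²(0.05) = 4
V(Z) = E[Z²] − (E[Z])² = 4 − (1.2)² = 2.56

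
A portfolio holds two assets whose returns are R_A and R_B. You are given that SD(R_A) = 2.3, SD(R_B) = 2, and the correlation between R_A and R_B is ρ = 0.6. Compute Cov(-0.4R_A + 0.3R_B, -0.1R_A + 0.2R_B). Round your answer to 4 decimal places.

var(R_A) = (2.3)² = 5.29;  var(R_B) = (2)² = 4
Cov(R_A,R_B) = ρ·SD(R_A)·SD(R_B) = 0.6·2.3·2 = 2.76
Cov(-0.4R_A + 0.3R_B, -0.1R_A + 0.2R_B) = (-0.4)(-0.1)var(R_A) + (0.3)(0.2)var(R_B) + [(-0.4)(0.2) + (0.3)(-0.1)]Cov(R_A,R_B)
= 0.04·5.29 + 0.06·4 + -0.11·2.76 = 0.148

0.1480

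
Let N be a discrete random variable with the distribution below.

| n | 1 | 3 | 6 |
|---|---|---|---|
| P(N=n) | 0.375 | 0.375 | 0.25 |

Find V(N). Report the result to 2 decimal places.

E[N] = (1)(0.375) + (3)(0.375) + (6)(0.25) = 3
E[N²] = (1)²(0.375) + (3)²(0.375) + (6)²(0.25) = 12.75
V(N) = E[N²] − (E[N])² = 12.75 − (3)² = 3.75

3.75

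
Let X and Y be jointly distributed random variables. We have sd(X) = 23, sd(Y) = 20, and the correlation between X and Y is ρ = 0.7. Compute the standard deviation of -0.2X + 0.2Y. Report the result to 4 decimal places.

V(X) = (23)² = 529;  V(Y) = (20)² = 400
Cov(X,Y) = ρ·sd(X)·sd(Y) = 0.7·23·20 = 322
V(-0.2X + 0.2Y) = (-0.2)²·V(X) + (0.2)²·V(Y) + 2·(-0.2)·(0.2)·Cov(X,Y)
= 0.04·529 + 0.04·400 + -0.08·322 = 11.4
sd(-0.2X + 0.2Y) = √11.4 ≈ 3.3764

3.3764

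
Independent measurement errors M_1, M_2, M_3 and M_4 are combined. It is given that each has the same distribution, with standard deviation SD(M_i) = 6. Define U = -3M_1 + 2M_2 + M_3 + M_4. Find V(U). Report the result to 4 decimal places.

540.0000

V(M_i) = (6)² = 36
By independence, V(U) = (-3)²V(M_1) + (2)²V(M_2) + (1)²V(M_3) + (1)²V(M_4)
= (-3)²·36 + (2)²·36 + (1)²·36 + (1)²·36 = 540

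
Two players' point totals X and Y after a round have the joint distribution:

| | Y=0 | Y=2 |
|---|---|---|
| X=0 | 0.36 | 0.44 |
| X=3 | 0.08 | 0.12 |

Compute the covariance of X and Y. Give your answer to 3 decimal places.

0.048

E[X] = 0.6,  E[Y] = 1.12
E[XY] = 0.72
Cov(X,Y) = E[XY] − E[X]E[Y] = 0.72 − (0.6)(1.12) = 0.048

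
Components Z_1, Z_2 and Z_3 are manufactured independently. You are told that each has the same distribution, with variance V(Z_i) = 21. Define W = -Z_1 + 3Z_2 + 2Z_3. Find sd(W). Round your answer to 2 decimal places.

17.15

By independence, V(W) = (-1)²V(Z_1) + (3)²V(Z_2) + (2)²V(Z_3)
= (-1)²·21 + (3)²·21 + (2)²·21 = 294
sd(W) = √294 ≈ 17.15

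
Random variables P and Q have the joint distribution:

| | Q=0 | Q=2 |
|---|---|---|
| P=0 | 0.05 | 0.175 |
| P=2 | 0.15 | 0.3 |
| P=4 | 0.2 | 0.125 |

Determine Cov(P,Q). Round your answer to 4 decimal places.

-0.4400

E[P] = 2.2,  E[Q] = 1.2
E[PQ] = 2.2
Cov(P,Q) = E[PQ] − E[P]E[Q] = 2.2 − (2.2)(1.2) = -0.44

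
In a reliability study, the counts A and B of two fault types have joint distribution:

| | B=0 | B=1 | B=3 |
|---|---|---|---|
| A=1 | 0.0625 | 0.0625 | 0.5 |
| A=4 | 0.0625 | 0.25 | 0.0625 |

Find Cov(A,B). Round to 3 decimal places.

E[A] = 2.125,  E[B] = 2
E[AB] = 3.3125
Cov(A,B) = E[AB] − E[A]E[B] = 3.3125 − (2.125)(2) = -0.9375

-0.938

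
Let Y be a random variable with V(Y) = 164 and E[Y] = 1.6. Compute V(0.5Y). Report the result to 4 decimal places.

V(0.5Y) = (0.5)²·V(Y) = 0.25·164 = 41

41.0000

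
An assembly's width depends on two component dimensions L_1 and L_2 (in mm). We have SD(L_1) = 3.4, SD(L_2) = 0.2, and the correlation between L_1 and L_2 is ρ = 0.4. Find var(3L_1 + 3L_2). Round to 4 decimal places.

var(L_1) = (3.4)² = 11.56;  var(L_2) = (0.2)² = 0.04
Cov(L_1,L_2) = ρ·SD(L_1)·SD(L_2) = 0.4·3.4·0.2 = 0.272
var(3L_1 + 3L_2) = (3)²·var(L_1) + (3)²·var(L_2) + 2·(3)·(3)·Cov(L_1,L_2)
= 9·11.56 + 9·0.04 + 18·0.272 = 109.296

109.2960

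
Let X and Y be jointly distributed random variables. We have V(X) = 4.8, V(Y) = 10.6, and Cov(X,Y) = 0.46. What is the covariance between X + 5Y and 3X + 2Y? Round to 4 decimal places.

128.2200

Cov(X + 5Y, 3X + 2Y) = (1)(3)V(X) + (5)(2)V(Y) + [(1)(2) + (5)(3)]Cov(X,Y)
= 3·4.8 + 10·10.6 + 17·0.46 = 128.22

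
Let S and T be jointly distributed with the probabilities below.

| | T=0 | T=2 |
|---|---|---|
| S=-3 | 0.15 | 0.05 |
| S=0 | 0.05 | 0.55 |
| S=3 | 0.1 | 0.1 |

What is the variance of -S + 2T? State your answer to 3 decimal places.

5.760

E[S] = 0,  E[T] = 1.4,  E[ST] = 0.3
var(S) = 3.6 − (0)² = 3.6;  var(T) = 2.8 − (1.4)² = 0.84
Cov(S,T) = 0.3 − (0)(1.4) = 0.3
var(-S + 2T) = (-1)²·3.6 + (2)²·0.84 + 2·(-1)·(2)·0.3 = 5.76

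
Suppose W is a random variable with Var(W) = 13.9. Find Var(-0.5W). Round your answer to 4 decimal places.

Var(-0.5W) = (-0.5)²·Var(W) = 0.25·13.9 = 3.475

3.4750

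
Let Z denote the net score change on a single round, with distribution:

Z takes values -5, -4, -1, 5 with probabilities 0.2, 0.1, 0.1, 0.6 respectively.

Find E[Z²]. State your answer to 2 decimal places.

21.70

E[Z²] = (-5)²(0.2) + (-4)²(0.1) + (-1)²(0.1) + (5)²(0.6) = 21.7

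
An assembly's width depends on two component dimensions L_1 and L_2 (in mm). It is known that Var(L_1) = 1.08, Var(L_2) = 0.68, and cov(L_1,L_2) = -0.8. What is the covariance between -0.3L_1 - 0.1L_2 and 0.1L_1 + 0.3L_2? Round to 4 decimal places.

cov(-0.3L_1 - 0.1L_2, 0.1L_1 + 0.3L_2) = (-0.3)(0.1)Var(L_1) + (-0.1)(0.3)Var(L_2) + [(-0.3)(0.3) + (-0.1)(0.1)]cov(L_1,L_2)
= -0.03·1.08 + -0.03·0.68 + -0.1·-0.8 = 0.0272

0.0272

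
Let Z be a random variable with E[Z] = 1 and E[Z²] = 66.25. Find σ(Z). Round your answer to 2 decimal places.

8.08

V(Z) = 66.25 − (1)² = 65.25
σ(Z) = √65.25 ≈ 8.08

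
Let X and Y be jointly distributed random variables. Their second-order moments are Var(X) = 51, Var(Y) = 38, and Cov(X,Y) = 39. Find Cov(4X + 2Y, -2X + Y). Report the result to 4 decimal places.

Cov(4X + 2Y, -2X + Y) = (4)(-2)Var(X) + (2)(1)Var(Y) + [(4)(1) + (2)(-2)]Cov(X,Y)
= -8·51 + 2·38 + 0·39 = -332

-332.0000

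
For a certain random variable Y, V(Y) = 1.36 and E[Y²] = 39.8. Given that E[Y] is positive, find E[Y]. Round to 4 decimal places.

6.2000

(E[Y])² = E[Y²] − V(Y) = 39.8 − 1.36 = 38.44
E[Y] = √38.44 = 6.2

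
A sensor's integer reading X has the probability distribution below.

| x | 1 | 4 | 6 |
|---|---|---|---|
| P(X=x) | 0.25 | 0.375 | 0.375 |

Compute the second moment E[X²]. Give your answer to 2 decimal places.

E[X²] = (1)²(0.25) + (4)²(0.375) + (6)²(0.375) = 19.75

19.75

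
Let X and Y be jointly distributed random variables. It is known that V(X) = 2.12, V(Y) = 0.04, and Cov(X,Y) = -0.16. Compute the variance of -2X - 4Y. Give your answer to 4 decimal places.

6.5600

V(-2X - 4Y) = (-2)²·V(X) + (-4)²·V(Y) + 2·(-2)·(-4)·Cov(X,Y)
= 4·2.12 + 16·0.04 + 16·-0.16 = 6.56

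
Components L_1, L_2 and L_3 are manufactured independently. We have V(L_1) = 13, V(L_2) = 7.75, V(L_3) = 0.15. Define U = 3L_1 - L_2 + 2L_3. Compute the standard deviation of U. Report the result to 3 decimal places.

By independence, V(U) = (3)²V(L_1) + (-1)²V(L_2) + (2)²V(L_3)
= (3)²·13 + (-1)²·7.75 + (2)²·0.15 = 125.35
SD(U) = √125.35 ≈ 11.196

11.196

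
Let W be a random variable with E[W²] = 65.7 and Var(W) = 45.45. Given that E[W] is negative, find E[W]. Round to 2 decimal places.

(E[W])² = E[W²] − Var(W) = 65.7 − 45.45 = 20.25
E[W] = −√20.25 = -4.5

-4.50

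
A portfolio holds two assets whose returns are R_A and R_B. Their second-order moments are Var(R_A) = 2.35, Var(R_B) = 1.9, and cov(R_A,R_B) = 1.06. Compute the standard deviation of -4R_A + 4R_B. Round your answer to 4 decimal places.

5.8378

Var(-4R_A + 4R_B) = (-4)²·Var(R_A) + (4)²·Var(R_B) + 2·(-4)·(4)·cov(R_A,R_B)
= 16·2.35 + 16·1.9 + -32·1.06 = 34.08
σ(-4R_A + 4R_B) = √34.08 ≈ 5.8378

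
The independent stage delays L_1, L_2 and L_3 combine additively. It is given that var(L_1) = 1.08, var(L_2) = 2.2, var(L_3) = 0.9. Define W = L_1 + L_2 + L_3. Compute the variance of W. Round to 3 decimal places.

By independence, var(W) = (1)²var(L_1) + (1)²var(L_2) + (1)²var(L_3)
= (1)²·1.08 + (1)²·2.2 + (1)²·0.9 = 4.18

4.180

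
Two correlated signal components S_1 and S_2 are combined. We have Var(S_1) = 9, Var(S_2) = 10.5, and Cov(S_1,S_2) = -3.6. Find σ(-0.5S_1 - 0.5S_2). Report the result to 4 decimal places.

Var(-0.5S_1 - 0.5S_2) = (-0.5)²·Var(S_1) + (-0.5)²·Var(S_2) + 2·(-0.5)·(-0.5)·Cov(S_1,S_2)
= 0.25·9 + 0.25·10.5 + 0.5·-3.6 = 3.075
σ(-0.5S_1 - 0.5S_2) = √3.075 ≈ 1.7536

1.7536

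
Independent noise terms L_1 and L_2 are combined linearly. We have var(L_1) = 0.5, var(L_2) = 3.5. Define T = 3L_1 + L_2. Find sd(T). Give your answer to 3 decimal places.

2.828

By independence, var(T) = (3)²var(L_1) + (1)²var(L_2)
= (3)²·0.5 + (1)²·3.5 = 8
sd(T) = √8 ≈ 2.828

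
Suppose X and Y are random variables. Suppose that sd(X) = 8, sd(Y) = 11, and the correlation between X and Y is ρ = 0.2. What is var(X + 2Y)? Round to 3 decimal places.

var(X) = (8)² = 64;  var(Y) = (11)² = 121
Cov(X,Y) = ρ·sd(X)·sd(Y) = 0.2·8·11 = 17.6
var(X + 2Y) = (1)²·var(X) + (2)²·var(Y) + 2·(1)·(2)·Cov(X,Y)
= 1·64 + 4·121 + 4·17.6 = 618.4

618.400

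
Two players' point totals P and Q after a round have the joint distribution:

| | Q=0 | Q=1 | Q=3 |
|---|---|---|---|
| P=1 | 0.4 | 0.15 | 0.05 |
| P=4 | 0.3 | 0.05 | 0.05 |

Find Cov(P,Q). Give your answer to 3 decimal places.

E[P] = 2.2,  E[Q] = 0.5
E[PQ] = 1.1
Cov(P,Q) = E[PQ] − E[P]E[Q] = 1.1 − (2.2)(0.5) = 0

0.000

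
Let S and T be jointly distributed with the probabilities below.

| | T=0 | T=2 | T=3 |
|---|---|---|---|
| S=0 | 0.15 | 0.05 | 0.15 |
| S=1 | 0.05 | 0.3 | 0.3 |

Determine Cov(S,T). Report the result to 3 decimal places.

E[S] = 0.65,  E[T] = 2.05
E[ST] = 1.5
Cov(S,T) = E[ST] − E[S]E[T] = 1.5 − (0.65)(2.05) = 0.1675

0.168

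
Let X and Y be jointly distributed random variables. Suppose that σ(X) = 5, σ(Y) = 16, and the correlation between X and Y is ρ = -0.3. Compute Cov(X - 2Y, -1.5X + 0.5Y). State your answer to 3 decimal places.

Var(X) = (5)² = 25;  Var(Y) = (16)² = 256
Cov(X,Y) = ρ·σ(X)·σ(Y) = -0.3·5·16 = -24
Cov(X - 2Y, -1.5X + 0.5Y) = (1)(-1.5)Var(X) + (-2)(0.5)Var(Y) + [(1)(0.5) + (-2)(-1.5)]Cov(X,Y)
= -1.5·25 + -1·256 + 3.5·-24 = -377.5

-377.500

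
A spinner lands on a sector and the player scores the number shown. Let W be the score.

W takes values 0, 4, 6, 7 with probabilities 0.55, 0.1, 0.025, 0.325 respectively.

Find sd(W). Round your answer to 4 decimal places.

E[W] = (0)(0.55) + (4)(0.1) + (6)(0.025) + (7)(0.325) = 2.825
E[W²] = (0)²(0.55) + (4)²(0.1) + (6)²(0.025) + (7)²(0.325) = 18.425
Var(W) = E[W²] − (E[W])² = 18.425 − (2.825)² = 10.444375
sd(W) = √10.444375 ≈ 3.2318

3.2318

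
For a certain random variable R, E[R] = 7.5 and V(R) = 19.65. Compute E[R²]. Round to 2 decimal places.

75.90

E[R²] = V(R) + (E[R])² = 19.65 + (7.5)² = 75.9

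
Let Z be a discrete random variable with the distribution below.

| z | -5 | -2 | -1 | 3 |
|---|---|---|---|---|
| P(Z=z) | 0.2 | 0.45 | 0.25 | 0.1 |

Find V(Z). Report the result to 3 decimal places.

4.528

E[Z] = (-5)(0.2) + (-2)(0.45) + (-1)(0.25) + (3)(0.1) = -1.85
E[Z²] = (-5)²(0.2) + (-2)²(0.45) + (-1)²(0.25) + (3)²(0.1) = 7.95
V(Z) = E[Z²] − (E[Z])² = 7.95 − (-1.85)² = 4.5275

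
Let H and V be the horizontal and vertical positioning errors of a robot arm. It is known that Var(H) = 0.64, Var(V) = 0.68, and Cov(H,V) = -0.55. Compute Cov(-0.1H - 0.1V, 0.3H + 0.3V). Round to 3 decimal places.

-0.007

Cov(-0.1H - 0.1V, 0.3H + 0.3V) = (-0.1)(0.3)Var(H) + (-0.1)(0.3)Var(V) + [(-0.1)(0.3) + (-0.1)(0.3)]Cov(H,V)
= -0.03·0.64 + -0.03·0.68 + -0.06·-0.55 = -0.0066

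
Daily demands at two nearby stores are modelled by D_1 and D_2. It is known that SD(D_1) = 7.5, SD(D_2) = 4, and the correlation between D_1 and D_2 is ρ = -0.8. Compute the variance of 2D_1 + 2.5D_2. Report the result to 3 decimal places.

85.000

var(D_1) = (7.5)² = 56.25;  var(D_2) = (4)² = 16
Cov(D_1,D_2) = ρ·SD(D_1)·SD(D_2) = -0.8·7.5·4 = -24
var(2D_1 + 2.5D_2) = (2)²·var(D_1) + (2.5)²·var(D_2) + 2·(2)·(2.5)·Cov(D_1,D_2)
= 4·56.25 + 6.25·16 + 10·-24 = 85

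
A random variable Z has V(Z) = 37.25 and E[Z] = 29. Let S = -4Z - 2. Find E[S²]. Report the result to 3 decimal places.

14520.000

E[-4Z - 2] = -4·29 − 2 = -118
V(-4Z - 2) = (-4)²·37.25 = 596
E[S²] = V(S) + (E[S])² = 596 + (-118)² = 14520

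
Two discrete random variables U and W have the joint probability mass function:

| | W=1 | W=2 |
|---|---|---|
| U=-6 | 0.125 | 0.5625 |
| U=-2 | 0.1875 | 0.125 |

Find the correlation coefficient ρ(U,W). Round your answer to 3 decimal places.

E[U] = -4.75,  E[W] = 1.6875
E[UW] = -8.375
cov(U,W) = E[UW] − E[U]E[W] = -8.375 − (-4.75)(1.6875) = -0.359375
Var(U) = 3.4375,  Var(W) = 0.21484375
ρ = -0.359375 / √(3.4375·0.21484375) ≈ -0.418

-0.418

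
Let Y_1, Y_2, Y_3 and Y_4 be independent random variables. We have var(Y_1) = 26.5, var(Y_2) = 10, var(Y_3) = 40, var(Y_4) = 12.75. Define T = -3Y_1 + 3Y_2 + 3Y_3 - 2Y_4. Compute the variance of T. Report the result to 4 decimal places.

By independence, var(T) = (-3)²var(Y_1) + (3)²var(Y_2) + (3)²var(Y_3) + (-2)²var(Y_4)
= (-3)²·26.5 + (3)²·10 + (3)²·40 + (-2)²·12.75 = 739.5

739.5000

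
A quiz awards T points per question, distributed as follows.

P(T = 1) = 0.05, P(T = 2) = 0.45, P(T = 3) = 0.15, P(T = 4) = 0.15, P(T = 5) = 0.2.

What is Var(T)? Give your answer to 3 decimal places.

E[T] = (1)(0.05) + (2)(0.45) + (3)(0.15) + (4)(0.15) + (5)(0.2) = 3
E[T²] = (1)²(0.05) + (2)²(0.45) + (3)²(0.15) + (4)²(0.15) + (5)²(0.2) = 10.6
Var(T) = E[T²] − (E[T])² = 10.6 − (3)² = 1.6

1.600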